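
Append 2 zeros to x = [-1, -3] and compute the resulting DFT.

Original 2-point DFT: [-4, 2]
Zero-padded 4-point DFT provides frequency interpolation.

DFT_4([x, 0, ...]) = [-4, -1+3i, 2, -1-3i]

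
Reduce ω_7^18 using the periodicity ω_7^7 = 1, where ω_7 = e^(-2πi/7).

Since ω_7^7 = 1, powers reduce modulo 7.
18 mod 7 = 4
So ω_7^18 = ω_7^4 = e^(-2πi·4/7)

ω_7^18 = ω_7^4 = -0.9010+0.4339i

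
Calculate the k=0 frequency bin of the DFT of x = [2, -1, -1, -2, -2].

X[0] = Σ(n=0 to 4) x[n] · ω_5^0 = Σ x[n]
= (2) + (-1) + (-1) + (-2) + (-2)

X[0] = -4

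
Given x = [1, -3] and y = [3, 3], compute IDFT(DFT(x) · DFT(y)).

(x ⊛ y)[n] = Σ(m=0 to 1) x[m] · y[(n-m) mod 2]

Computing each output sample:
(x ⊛ y)[0] = -6
(x ⊛ y)[1] = -6

x ⊛ y = [-6, -6]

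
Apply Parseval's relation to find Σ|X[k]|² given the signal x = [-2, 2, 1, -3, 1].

Parseval: Σ|x[n]|² = (1/N)Σ|X[k]|², so Σ|X[k]|² = N·Σ|x[n]|² = 5·19.0000

Σ|X[k]|² = N·Σ|x[n]|² = 5·19.0000 = 95.0000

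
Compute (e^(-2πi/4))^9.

Since ω_4^4 = 1, powers reduce modulo 4.
9 mod 4 = 1
So ω_4^9 = ω_4^1 = e^(-2πi·1/4)

ω_4^9 = ω_4^1 = -1i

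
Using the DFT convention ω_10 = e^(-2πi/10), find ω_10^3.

ω_10^3 = e^(-2πi·3/10)
= cos(-2π·3/10) + i·sin(-2π·3/10)
= cos(-6π/10) + i·sin(-6π/10)

ω_10^3 = cos(-6π/10) + i·sin(-6π/10) = -0.3090-0.9511i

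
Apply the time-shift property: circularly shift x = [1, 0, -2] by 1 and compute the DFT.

Time shift by 1: X_shifted[k] = ω_3^(1k) · X[k]
Shifted x = [-2, 1, 0]

DFT(x[n-1]) = [-1, -2.5000-0.8660i, -2.5000+0.8660i]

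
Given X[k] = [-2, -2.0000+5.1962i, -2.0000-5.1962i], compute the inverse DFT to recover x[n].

x[n] = (1/3) Σ(k=0 to 2) X[k] · e^(2πikn/3)

Computing each x[n]:
x[0] = -2
x[1] = -3
x[2] = 3

x = [-2, -3, 3]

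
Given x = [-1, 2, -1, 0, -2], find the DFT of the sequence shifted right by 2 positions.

Time shift by 2: X_shifted[k] = ω_5^(2k) · X[k]
Shifted x = [0, -2, -1, 2, -1]

DFT(x[n-2]) = [-2, -1.7361+2.7144i, 2.7361-2.2654i, 2.7361+2.2654i, -1.7361-2.7144i]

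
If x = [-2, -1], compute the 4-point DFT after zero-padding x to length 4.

Original 2-point DFT: [-3, -1]
Zero-padded 4-point DFT provides frequency interpolation.

DFT_4([x, 0, ...]) = [-3, -2+1i, -1, -2-1i]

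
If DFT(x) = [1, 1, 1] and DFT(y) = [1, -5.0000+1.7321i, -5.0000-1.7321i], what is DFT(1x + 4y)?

By linearity: DFT(1x + 4y) = 1·DFT(x) + 4·DFT(y)
= 1·[1, 1, 1] + 4·[1, -5.0000+1.7321i, -5.0000-1.7321i]

Computing element-wise:
Z[0] = 1·(1) + 4·(1) = 5
Z[1] = 1·(1) + 4·(-5.0000+1.7321i) = -19.0000+6.9284i
Z[2] = 1·(1) + 4·(-5.0000-1.7321i) = -19.0000-6.9284i

DFT(1x + 4y) = 1·X + 4·Y = [5, -19.0000+6.9284i, -19.0000-6.9284i]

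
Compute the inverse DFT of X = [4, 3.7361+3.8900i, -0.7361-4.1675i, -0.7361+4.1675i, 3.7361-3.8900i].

x[n] = (1/5) Σ(k=0 to 4) X[k] · e^(2πikn/5)

Computing each x[n]:
x[0] = 2
x[1] = 1
x[2] = -3
x[3] = 2
x[4] = 2

x = [2, 1, -3, 2, 2]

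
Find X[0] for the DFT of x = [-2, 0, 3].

X[0] = Σ(n=0 to 2) x[n] · ω_3^0 = Σ x[n]
= (-2) + (0) + (3)

X[0] = 1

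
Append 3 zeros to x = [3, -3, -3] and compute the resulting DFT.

Original 3-point DFT: [-3, 6, 6]
Zero-padded 6-point DFT provides frequency interpolation.

DFT_6([x, 0, ...]) = [-3, 3.0000+5.1962i, 6, 3, 6, 3.0000-5.1962i]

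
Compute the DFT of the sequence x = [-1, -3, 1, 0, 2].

X[k] = Σ(n=0 to 4) x[n] · ω_5^(nk)
where ω_5 = e^(-2πi/5)

Computing each X[k]:
X[0] = -1
X[1] = -2.1180+4.1675i
X[2] = 0.1180+3.8900i
X[3] = 0.1180-3.8900i
X[4] = -2.1180-4.1675i

X = [-1, -2.1180+4.1675i, 0.1180+3.8900i, 0.1180-3.8900i, -2.1180-4.1675i]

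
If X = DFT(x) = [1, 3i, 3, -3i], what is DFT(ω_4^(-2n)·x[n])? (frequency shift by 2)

Modulation property: DFT(ω_4^(-2n)·x[n]) = X[(k-2) mod 4], so circularly shift X by 2 positions.

X[k-2] = [3, -3i, 1, 3i]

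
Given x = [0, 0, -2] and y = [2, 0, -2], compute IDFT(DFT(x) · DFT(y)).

(x ⊛ y)[n] = Σ(m=0 to 2) x[m] · y[(n-m) mod 3]

Computing each output sample:
(x ⊛ y)[0] = 0
(x ⊛ y)[1] = 4
(x ⊛ y)[2] = -4

x ⊛ y = [0, 4, -4]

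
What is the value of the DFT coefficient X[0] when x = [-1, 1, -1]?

X[0] = Σ(n=0 to 2) x[n] · ω_3^0 = Σ x[n]
= (-1) + (1) + (-1)

X[0] = -1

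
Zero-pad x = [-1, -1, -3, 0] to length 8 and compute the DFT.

Original 4-point DFT: [-5, 2+1i, -3, 2-1i]
Zero-padded 8-point DFT provides frequency interpolation.

DFT_8([x, 0, ...]) = [-5, -1.7071+3.7071i, 2+1i, -0.2929-2.2929i, -3, -0.2929+2.2929i, 2-1i, -1.7071-3.7071i]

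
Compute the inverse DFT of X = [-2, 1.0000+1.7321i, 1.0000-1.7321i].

x[n] = (1/3) Σ(k=0 to 2) X[k] · e^(2πikn/3)

Computing each x[n]:
x[0] = 0
x[1] = -2
x[2] = 0

x = [0, -2, 0]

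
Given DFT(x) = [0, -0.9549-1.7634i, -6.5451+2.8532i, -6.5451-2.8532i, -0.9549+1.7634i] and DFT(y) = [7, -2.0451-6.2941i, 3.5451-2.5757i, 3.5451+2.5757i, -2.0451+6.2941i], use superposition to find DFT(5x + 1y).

By linearity: DFT(5x + 1y) = 5·DFT(x) + 1·DFT(y)
= 5·[0, -0.9549-1.7634i, -6.5451+2.8532i, -6.5451-2.8532i, -0.9549+1.7634i] + 1·[7, -2.0451-6.2941i, 3.5451-2.5757i, 3.5451+2.5757i, -2.0451+6.2941i]

Computing element-wise:
Z[0] = 5·(0) + 1·(7) = 7
Z[1] = 5·(-0.9549-1.7634i) + 1·(-2.0451-6.2941i) = -6.8196-15.1111i
Z[2] = 5·(-6.5451+2.8532i) + 1·(3.5451-2.5757i) = -29.1804+11.6903i
Z[3] = 5·(-6.5451-2.8532i) + 1·(3.5451+2.5757i) = -29.1804-11.6903i
Z[4] = 5·(-0.9549+1.7634i) + 1·(-2.0451+6.2941i) = -6.8196+15.1111i

DFT(5x + 1y) = 5·X + 1·Y = [7, -6.8196-15.1111i, -29.1804+11.6903i, -29.1804-11.6903i, -6.8196+15.1111i]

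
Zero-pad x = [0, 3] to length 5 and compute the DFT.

Original 2-point DFT: [3, -3]
Zero-padded 5-point DFT provides frequency interpolation.

DFT_5([x, 0, ...]) = [3, 0.9271-2.8532i, -2.4271-1.7634i, -2.4271+1.7634i, 0.9271+2.8532i]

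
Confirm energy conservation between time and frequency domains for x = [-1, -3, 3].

Time domain:
Σ|x[n]|² = |-1|² + |-3|² + |3|² = 19.0000

Frequency domain:
(1/3)Σ|X[k]|² = (1/3)(|-1|² + |-1.0000+5.1962i|² + |-1.0000-5.1962i|²) = (1/3)·57.0000 = 19.0000

Both sides agree, confirming Parseval's theorem.

Σ|x[n]|² = (1/N)Σ|X[k]|² = 19.0000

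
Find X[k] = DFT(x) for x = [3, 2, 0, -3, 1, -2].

X[k] = Σ(n=0 to 5) x[n] · ω_6^(nk)
where ω_6 = e^(-2πi/6)

Computing each X[k]:
X[0] = 1
X[1] = 5.5000-2.5981i
X[2] = -0.5000-4.3301i
X[3] = 7
X[4] = -0.5000+4.3301i
X[5] = 5.5000+2.5981i

X = [1, 5.5000-2.5981i, -0.5000-4.3301i, 7, -0.5000+4.3301i, 5.5000+2.5981i]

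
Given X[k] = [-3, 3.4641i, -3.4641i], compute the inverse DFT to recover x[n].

x[n] = (1/3) Σ(k=0 to 2) X[k] · e^(2πikn/3)

Computing each x[n]:
x[0] = -1
x[1] = -3
x[2] = 1

x = [-1, -3, 1]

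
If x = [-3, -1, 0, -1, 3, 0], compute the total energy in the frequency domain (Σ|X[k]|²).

Parseval: Σ|x[n]|² = (1/N)Σ|X[k]|², so Σ|X[k]|² = N·Σ|x[n]|² = 6·20.0000

Σ|X[k]|² = N·Σ|x[n]|² = 6·20.0000 = 120.0000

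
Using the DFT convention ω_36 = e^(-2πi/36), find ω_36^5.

ω_36^5 = e^(-2πi·5/36)
= cos(-2π·5/36) + i·sin(-2π·5/36)
= cos(-10π/36) + i·sin(-10π/36)

ω_36^5 = cos(-10π/36) + i·sin(-10π/36) = 0.6428-0.7660i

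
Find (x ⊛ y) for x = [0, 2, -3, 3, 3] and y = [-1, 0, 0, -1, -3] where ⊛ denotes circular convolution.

(x ⊛ y)[n] = Σ(m=0 to 4) x[m] · y[(n-m) mod 5]

Computing each output sample:
(x ⊛ y)[0] = -3
(x ⊛ y)[1] = 4
(x ⊛ y)[2] = -9
(x ⊛ y)[3] = -12
(x ⊛ y)[4] = -5

x ⊛ y = [-3, 4, -9, -12, -5]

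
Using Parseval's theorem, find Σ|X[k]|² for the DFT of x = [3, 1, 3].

Parseval: Σ|x[n]|² = (1/N)Σ|X[k]|², so Σ|X[k]|² = N·Σ|x[n]|² = 3·19.0000

Σ|X[k]|² = N·Σ|x[n]|² = 3·19.0000 = 57.0000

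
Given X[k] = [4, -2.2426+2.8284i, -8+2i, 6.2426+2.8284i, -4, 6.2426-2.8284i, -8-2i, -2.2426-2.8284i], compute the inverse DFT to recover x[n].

x[n] = (1/8) Σ(k=0 to 7) X[k] · e^(2πikn/8)

Computing each x[n]:
x[0] = -1
x[1] = -2
x[2] = 2
x[3] = 2
x[4] = -3
x[5] = 3
x[6] = 2
x[7] = 1

x = [-1, -2, 2, 2, -3, 3, 2, 1]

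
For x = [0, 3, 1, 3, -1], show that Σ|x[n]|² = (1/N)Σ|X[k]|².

Time domain:
Σ|x[n]|² = |0|² + |3|² + |1|² + |3|² + |-1|² = 20.0000

Frequency domain:
(1/5)Σ|X[k]|² = (1/5)(|6|² + |-2.6180-2.6287i|² + |-0.3820-4.2533i|² + |-0.3820+4.2533i|² + |-2.6180+2.6287i|²) = (1/5)·100.0000 = 20.0000

Both sides agree, confirming Parseval's theorem.

Σ|x[n]|² = (1/N)Σ|X[k]|² = 20.0000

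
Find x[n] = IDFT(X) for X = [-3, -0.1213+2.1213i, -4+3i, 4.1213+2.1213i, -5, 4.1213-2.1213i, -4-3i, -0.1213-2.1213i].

x[n] = (1/8) Σ(k=0 to 7) X[k] · e^(2πikn/8)

Computing each x[n]:
x[0] = -1
x[1] = -2
x[2] = 0
x[3] = 1
x[4] = -3
x[5] = 1
x[6] = 0
x[7] = 1

x = [-1, -2, 0, 1, -3, 1, 0, 1]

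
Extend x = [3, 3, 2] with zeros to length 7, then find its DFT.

Original 3-point DFT: [8, 0.5000-0.8660i, 0.5000+0.8660i]
Zero-padded 7-point DFT provides frequency interpolation.

DFT_7([x, 0, ...]) = [8, 4.4254-4.2954i, 0.5305-2.0570i, 1.5441+0.2620i, 1.5441-0.2620i, 0.5305+2.0570i, 4.4254+4.2954i]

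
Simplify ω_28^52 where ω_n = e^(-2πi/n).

Since ω_28^28 = 1, powers reduce modulo 28.
52 mod 28 = 24
So ω_28^52 = ω_28^24 = e^(-2πi·24/28)

ω_28^52 = ω_28^24 = 0.6235+0.7818i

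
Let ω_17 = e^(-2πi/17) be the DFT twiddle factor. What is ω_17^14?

ω_17^14 = e^(-2πi·14/17)
= cos(-2π·14/17) + i·sin(-2π·14/17)
= cos(-28π/17) + i·sin(-28π/17)

ω_17^14 = cos(-28π/17) + i·sin(-28π/17) = 0.4457+0.8952i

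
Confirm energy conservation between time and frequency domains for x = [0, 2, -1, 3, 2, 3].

Time domain:
Σ|x[n]|² = |0|² + |2|² + |-1|² + |3|² + |2|² + |3|² = 27.0000

Frequency domain:
(1/6)Σ|X[k]|² = (1/6)(|9|² + |-1.0000+3.4641i|² + |-1.7321i|² + |-7|² + |1.7321i|² + |-1.0000-3.4641i|²) = (1/6)·162.0000 = 27.0000

Both sides agree, confirming Parseval's theorem.

Σ|x[n]|² = (1/N)Σ|X[k]|² = 27.0000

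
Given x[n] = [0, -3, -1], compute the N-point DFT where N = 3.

X[k] = Σ(n=0 to 2) x[n] · ω_3^(nk)
where ω_3 = e^(-2πi/3)

Computing each X[k]:
X[0] = -4
X[1] = 2.0000+1.7321i
X[2] = 2.0000-1.7321i

X = [-4, 2.0000+1.7321i, 2.0000-1.7321i]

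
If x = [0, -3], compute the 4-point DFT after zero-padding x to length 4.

Original 2-point DFT: [-3, 3]
Zero-padded 4-point DFT provides frequency interpolation.

DFT_4([x, 0, ...]) = [-3, 3i, 3, -3i]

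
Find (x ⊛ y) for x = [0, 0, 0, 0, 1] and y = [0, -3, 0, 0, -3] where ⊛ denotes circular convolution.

(x ⊛ y)[n] = Σ(m=0 to 4) x[m] · y[(n-m) mod 5]

Computing each output sample:
(x ⊛ y)[0] = -3
(x ⊛ y)[1] = 0
(x ⊛ y)[2] = 0
(x ⊛ y)[3] = -3
(x ⊛ y)[4] = 0

x ⊛ y = [-3, 0, 0, -3, 0]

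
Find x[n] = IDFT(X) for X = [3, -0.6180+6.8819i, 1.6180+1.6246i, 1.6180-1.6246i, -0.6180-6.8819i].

x[n] = (1/5) Σ(k=0 to 4) X[k] · e^(2πikn/5)

Computing each x[n]:
x[0] = 1
x[1] = -3
x[2] = 0
x[3] = 2
x[4] = 3

x = [1, -3, 0, 2, 3]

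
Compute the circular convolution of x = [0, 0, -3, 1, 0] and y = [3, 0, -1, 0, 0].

(x ⊛ y)[n] = Σ(m=0 to 4) x[m] · y[(n-m) mod 5]

Computing each output sample:
(x ⊛ y)[0] = -1
(x ⊛ y)[1] = 0
(x ⊛ y)[2] = -9
(x ⊛ y)[3] = 3
(x ⊛ y)[4] = 3

x ⊛ y = [-1, 0, -9, 3, 3]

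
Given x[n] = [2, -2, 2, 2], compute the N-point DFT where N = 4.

X[k] = Σ(n=0 to 3) x[n] · ω_4^(nk)
where ω_4 = e^(-2πi/4)

Computing each X[k]:
X[0] = 4
X[1] = 4i
X[2] = 4
X[3] = -4i

X = [4, 4i, 4, -4i]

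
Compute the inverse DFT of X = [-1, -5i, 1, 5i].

x[n] = (1/4) Σ(k=0 to 3) X[k] · e^(2πikn/4)

Computing each x[n]:
x[0] = 0
x[1] = 2
x[2] = 0
x[3] = -3

x = [0, 2, 0, -3]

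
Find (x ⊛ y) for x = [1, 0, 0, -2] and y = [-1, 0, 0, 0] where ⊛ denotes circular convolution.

(x ⊛ y)[n] = Σ(m=0 to 3) x[m] · y[(n-m) mod 4]

Computing each output sample:
(x ⊛ y)[0] = -1
(x ⊛ y)[1] = 0
(x ⊛ y)[2] = 0
(x ⊛ y)[3] = 2

x ⊛ y = [-1, 0, 0, 2]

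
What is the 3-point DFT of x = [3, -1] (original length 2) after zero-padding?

Original 2-point DFT: [2, 4]
Zero-padded 3-point DFT provides frequency interpolation.

DFT_3([x, 0, ...]) = [2, 3.5000+0.8660i, 3.5000-0.8660i]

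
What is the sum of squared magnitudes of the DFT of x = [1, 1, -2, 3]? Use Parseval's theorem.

Parseval: Σ|x[n]|² = (1/N)Σ|X[k]|², so Σ|X[k]|² = N·Σ|x[n]|² = 4·15.0000

Σ|X[k]|² = N·Σ|x[n]|² = 4·15.0000 = 60.0000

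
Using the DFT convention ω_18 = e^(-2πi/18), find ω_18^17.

ω_18^17 = e^(-2πi·17/18)
= cos(-2π·17/18) + i·sin(-2π·17/18)
= cos(-34π/18) + i·sin(-34π/18)

ω_18^17 = cos(-34π/18) + i·sin(-34π/18) = 0.9397+0.3420i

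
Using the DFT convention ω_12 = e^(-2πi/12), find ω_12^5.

ω_12^5 = e^(-2πi·5/12)
= cos(-2π·5/12) + i·sin(-2π·5/12)
= cos(-10π/12) + i·sin(-10π/12)

ω_12^5 = cos(-10π/12) + i·sin(-10π/12) = -0.8660-0.5000i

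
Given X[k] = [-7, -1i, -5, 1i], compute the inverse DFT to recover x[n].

x[n] = (1/4) Σ(k=0 to 3) X[k] · e^(2πikn/4)

Computing each x[n]:
x[0] = -3
x[1] = 0
x[2] = -3
x[3] = -1

x = [-3, 0, -3, -1]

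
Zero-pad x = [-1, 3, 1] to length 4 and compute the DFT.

Original 3-point DFT: [3, -3.0000-1.7321i, -3.0000+1.7321i]
Zero-padded 4-point DFT provides frequency interpolation.

DFT_4([x, 0, ...]) = [3, -2-3i, -3, -2+3i]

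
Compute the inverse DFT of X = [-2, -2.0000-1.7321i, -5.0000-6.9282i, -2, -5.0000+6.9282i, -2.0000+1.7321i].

x[n] = (1/6) Σ(k=0 to 5) X[k] · e^(2πikn/6)

Computing each x[n]:
x[0] = -3
x[1] = 3
x[2] = -1
x[3] = -1
x[4] = 2
x[5] = -2

x = [-3, 3, -1, -1, 2, -2]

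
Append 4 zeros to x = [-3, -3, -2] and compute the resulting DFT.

Original 3-point DFT: [-8, -0.5000+0.8660i, -0.5000-0.8660i]
Zero-padded 7-point DFT provides frequency interpolation.

DFT_7([x, 0, ...]) = [-8, -4.4254+4.2954i, -0.5305+2.0570i, -1.5441-0.2620i, -1.5441+0.2620i, -0.5305-2.0570i, -4.4254-4.2954i]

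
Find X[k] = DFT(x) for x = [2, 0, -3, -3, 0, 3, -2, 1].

X[k] = Σ(n=0 to 7) x[n] · ω_8^(nk)
where ω_8 = e^(-2πi/8)

Computing each X[k]:
X[0] = -2
X[1] = 2.7071+5.9497i
X[2] = 7-5i
X[3] = 1.2929+3.9497i
X[4] = -4
X[5] = 1.2929-3.9497i
X[6] = 7+5i
X[7] = 2.7071-5.9497i

X = [-2, 2.7071+5.9497i, 7-5i, 1.2929+3.9497i, -4, 1.2929-3.9497i, 7+5i, 2.7071-5.9497i]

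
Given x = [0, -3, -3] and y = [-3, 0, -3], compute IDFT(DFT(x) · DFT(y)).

(x ⊛ y)[n] = Σ(m=0 to 2) x[m] · y[(n-m) mod 3]

Computing each output sample:
(x ⊛ y)[0] = 9
(x ⊛ y)[1] = 18
(x ⊛ y)[2] = 9

x ⊛ y = [9, 18, 9]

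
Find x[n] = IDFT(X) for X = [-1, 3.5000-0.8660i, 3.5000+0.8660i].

x[n] = (1/3) Σ(k=0 to 2) X[k] · e^(2πikn/3)

Computing each x[n]:
x[0] = 2
x[1] = -1
x[2] = -2

x = [2, -1, -2]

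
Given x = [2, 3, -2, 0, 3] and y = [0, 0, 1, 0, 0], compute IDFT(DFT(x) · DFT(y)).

(x ⊛ y)[n] = Σ(m=0 to 4) x[m] · y[(n-m) mod 5]

Computing each output sample:
(x ⊛ y)[0] = 0
(x ⊛ y)[1] = 3
(x ⊛ y)[2] = 2
(x ⊛ y)[3] = 3
(x ⊛ y)[4] = -2

x ⊛ y = [0, 3, 2, 3, -2]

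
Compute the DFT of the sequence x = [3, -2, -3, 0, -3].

X[k] = Σ(n=0 to 4) x[n] · ω_5^(nk)
where ω_5 = e^(-2πi/5)

Computing each X[k]:
X[0] = -5
X[1] = 3.8820+0.8123i
X[2] = 6.1180-3.4410i
X[3] = 6.1180+3.4410i
X[4] = 3.8820-0.8123i

X = [-5, 3.8820+0.8123i, 6.1180-3.4410i, 6.1180+3.4410i, 3.8820-0.8123i]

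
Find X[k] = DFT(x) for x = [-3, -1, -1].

X[k] = Σ(n=0 to 2) x[n] · ω_3^(nk)
where ω_3 = e^(-2πi/3)

Computing each X[k]:
X[0] = -5
X[1] = -2
X[2] = -2

X = [-5, -2, -2]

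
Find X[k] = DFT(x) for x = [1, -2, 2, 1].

X[k] = Σ(n=0 to 3) x[n] · ω_4^(nk)
where ω_4 = e^(-2πi/4)

Computing each X[k]:
X[0] = 2
X[1] = -1+3i
X[2] = 4
X[3] = -1-3i

X = [2, -1+3i, 4, -1-3i]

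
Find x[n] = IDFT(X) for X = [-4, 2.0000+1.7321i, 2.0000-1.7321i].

x[n] = (1/3) Σ(k=0 to 2) X[k] · e^(2πikn/3)

Computing each x[n]:
x[0] = 0
x[1] = -3
x[2] = -1

x = [0, -3, -1]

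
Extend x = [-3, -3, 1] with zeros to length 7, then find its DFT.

Original 3-point DFT: [-5, -2.0000+3.4641i, -2.0000-3.4641i]
Zero-padded 7-point DFT provides frequency interpolation.

DFT_7([x, 0, ...]) = [-5, -5.0930+1.3706i, -3.2334+3.3587i, 0.3264+2.0835i, 0.3264-2.0835i, -3.2334-3.3587i, -5.0930-1.3706i]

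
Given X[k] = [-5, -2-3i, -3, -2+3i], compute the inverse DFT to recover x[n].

x[n] = (1/4) Σ(k=0 to 3) X[k] · e^(2πikn/4)

Computing each x[n]:
x[0] = -3
x[1] = 1
x[2] = -1
x[3] = -2

x = [-3, 1, -1, -2]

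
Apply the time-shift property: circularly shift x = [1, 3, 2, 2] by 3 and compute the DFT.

Time shift by 3: X_shifted[k] = ω_4^(3k) · X[k]
Shifted x = [3, 2, 2, 1]

DFT(x[n-3]) = [8, 1-1i, 2, 1+1i]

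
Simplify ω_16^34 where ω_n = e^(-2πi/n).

Since ω_16^16 = 1, powers reduce modulo 16.
34 mod 16 = 2
So ω_16^34 = ω_16^2 = e^(-2πi·2/16)

ω_16^34 = ω_16^2 = 0.7071-0.7071i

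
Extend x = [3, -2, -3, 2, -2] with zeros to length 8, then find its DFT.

Original 5-point DFT: [-2, 2.5729+2.9389i, 5.9271-4.7553i, 5.9271+4.7553i, 2.5729-2.9389i]
Zero-padded 8-point DFT provides frequency interpolation.

DFT_8([x, 0, ...]) = [-2, 2.1716+3.0000i, 4+4i, 7.8284-3.0000i, -2, 7.8284+3.0000i, 4-4i, 2.1716-3.0000i]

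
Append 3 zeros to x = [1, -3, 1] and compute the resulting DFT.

Original 3-point DFT: [-1, 2.0000+3.4641i, 2.0000-3.4641i]
Zero-padded 6-point DFT provides frequency interpolation.

DFT_6([x, 0, ...]) = [-1, -1.0000+1.7321i, 2.0000+3.4641i, 5, 2.0000-3.4641i, -1.0000-1.7321i]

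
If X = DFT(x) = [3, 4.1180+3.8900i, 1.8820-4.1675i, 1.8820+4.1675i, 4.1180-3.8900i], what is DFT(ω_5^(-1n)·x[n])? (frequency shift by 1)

Modulation property: DFT(ω_5^(-1n)·x[n]) = X[(k-1) mod 5], so circularly shift X by 1 positions.

X[k-1] = [4.1180-3.8900i, 3, 4.1180+3.8900i, 1.8820-4.1675i, 1.8820+4.1675i]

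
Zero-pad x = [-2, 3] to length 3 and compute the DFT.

Original 2-point DFT: [1, -5]
Zero-padded 3-point DFT provides frequency interpolation.

DFT_3([x, 0, ...]) = [1, -3.5000-2.5981i, -3.5000+2.5981i]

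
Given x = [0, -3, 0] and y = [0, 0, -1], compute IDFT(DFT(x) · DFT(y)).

(x ⊛ y)[n] = Σ(m=0 to 2) x[m] · y[(n-m) mod 3]

Computing each output sample:
(x ⊛ y)[0] = 3
(x ⊛ y)[1] = 0
(x ⊛ y)[2] = 0

x ⊛ y = [3, 0, 0]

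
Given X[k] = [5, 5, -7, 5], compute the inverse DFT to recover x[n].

x[n] = (1/4) Σ(k=0 to 3) X[k] · e^(2πikn/4)

Computing each x[n]:
x[0] = 2
x[1] = 3
x[2] = -3
x[3] = 3

x = [2, 3, -3, 3]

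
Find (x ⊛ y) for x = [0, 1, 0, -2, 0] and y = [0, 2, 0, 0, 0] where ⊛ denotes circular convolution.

(x ⊛ y)[n] = Σ(m=0 to 4) x[m] · y[(n-m) mod 5]

Computing each output sample:
(x ⊛ y)[0] = 0
(x ⊛ y)[1] = 0
(x ⊛ y)[2] = 2
(x ⊛ y)[3] = 0
(x ⊛ y)[4] = -4

x ⊛ y = [0, 0, 2, 0, -4]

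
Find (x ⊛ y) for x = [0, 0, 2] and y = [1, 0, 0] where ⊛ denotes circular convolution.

(x ⊛ y)[n] = Σ(m=0 to 2) x[m] · y[(n-m) mod 3]

Computing each output sample:
(x ⊛ y)[0] = 0
(x ⊛ y)[1] = 0
(x ⊛ y)[2] = 2

x ⊛ y = [0, 0, 2]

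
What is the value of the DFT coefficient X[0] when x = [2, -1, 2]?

X[0] = Σ(n=0 to 2) x[n] · ω_3^0 = Σ x[n]
= (2) + (-1) + (2)

X[0] = 3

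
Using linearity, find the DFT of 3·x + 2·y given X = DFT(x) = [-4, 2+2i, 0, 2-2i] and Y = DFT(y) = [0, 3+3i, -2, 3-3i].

By linearity: DFT(3x + 2y) = 3·DFT(x) + 2·DFT(y)
= 3·[-4, 2+2i, 0, 2-2i] + 2·[0, 3+3i, -2, 3-3i]

Computing element-wise:
Z[0] = 3·(-4) + 2·(0) = -12
Z[1] = 3·(2+2i) + 2·(3+3i) = 12+12i
Z[2] = 3·(0) + 2·(-2) = -4
Z[3] = 3·(2-2i) + 2·(3-3i) = 12-12i

DFT(3x + 2y) = 3·X + 2·Y = [-12, 12+12i, -4, 12-12i]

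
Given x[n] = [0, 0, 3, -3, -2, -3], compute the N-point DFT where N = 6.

X[k] = Σ(n=0 to 5) x[n] · ω_6^(nk)
where ω_6 = e^(-2πi/6)

Computing each X[k]:
X[0] = -5
X[1] = 1.0000-6.9282i
X[2] = -2.0000+1.7321i
X[3] = 7
X[4] = -2.0000-1.7321i
X[5] = 1.0000+6.9282i

X = [-5, 1.0000-6.9282i, -2.0000+1.7321i, 7, -2.0000-1.7321i, 1.0000+6.9282i]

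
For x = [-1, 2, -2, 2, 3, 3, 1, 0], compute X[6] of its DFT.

X[6] = Σ(n=0 to 7) x[n] · ω_8^(6n) where ω_8 = e^(-2πi/8)
= (-1)·ω_8^0 + (2)·ω_8^6 + (-2)·ω_8^12 + (2)·ω_8^18 + (3)·ω_8^24 + (3)·ω_8^30 + (1)·ω_8^36 + (0)·ω_8^42

X[6] = 3+3i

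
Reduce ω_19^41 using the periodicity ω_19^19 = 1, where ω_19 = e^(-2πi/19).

Since ω_19^19 = 1, powers reduce modulo 19.
41 mod 19 = 3
So ω_19^41 = ω_19^3 = e^(-2πi·3/19)

ω_19^41 = ω_19^3 = 0.5469-0.8372i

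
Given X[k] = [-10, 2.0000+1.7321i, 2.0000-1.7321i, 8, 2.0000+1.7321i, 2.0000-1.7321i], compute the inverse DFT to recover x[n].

x[n] = (1/6) Σ(k=0 to 5) X[k] · e^(2πikn/6)

Computing each x[n]:
x[0] = 1
x[1] = -3
x[2] = -2
x[3] = -3
x[4] = 0
x[5] = -3

x = [1, -3, -2, -3, 0, -3]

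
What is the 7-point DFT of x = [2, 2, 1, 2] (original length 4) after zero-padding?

Original 4-point DFT: [7, 1, -1, 1]
Zero-padded 7-point DFT provides frequency interpolation.

DFT_7([x, 0, ...]) = [7, 1.2225-3.4064i, 1.9010+0.0477i, 0.3765-2.0358i, 0.3765+2.0358i, 1.9010-0.0477i, 1.2225+3.4064i]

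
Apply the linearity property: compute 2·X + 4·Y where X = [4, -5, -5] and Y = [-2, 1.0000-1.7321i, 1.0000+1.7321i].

By linearity: DFT(2x + 4y) = 2·DFT(x) + 4·DFT(y)
= 2·[4, -5, -5] + 4·[-2, 1.0000-1.7321i, 1.0000+1.7321i]

Computing element-wise:
Z[0] = 2·(4) + 4·(-2) = 0
Z[1] = 2·(-5) + 4·(1.0000-1.7321i) = -6.0000-6.9284i
Z[2] = 2·(-5) + 4·(1.0000+1.7321i) = -6.0000+6.9284i

DFT(2x + 4y) = 2·X + 4·Y = [0, -6.0000-6.9284i, -6.0000+6.9284i]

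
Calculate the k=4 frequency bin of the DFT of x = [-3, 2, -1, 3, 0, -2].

X[4] = Σ(n=0 to 5) x[n] · ω_6^(4n) where ω_6 = e^(-2πi/6)
= (-3)·ω_6^0 + (2)·ω_6^4 + (-1)·ω_6^8 + (3)·ω_6^12 + (0)·ω_6^16 + (-2)·ω_6^20

X[4] = 0.5000+4.3301i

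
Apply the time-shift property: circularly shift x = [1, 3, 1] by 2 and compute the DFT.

Time shift by 2: X_shifted[k] = ω_3^(2k) · X[k]
Shifted x = [3, 1, 1]

DFT(x[n-2]) = [5, 2, 2]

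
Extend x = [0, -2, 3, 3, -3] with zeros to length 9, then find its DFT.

Original 5-point DFT: [1, -6.3992-0.9511i, 5.8992-0.5878i, 5.8992+0.5878i, -6.3992+0.9511i]
Zero-padded 9-point DFT provides frequency interpolation.

DFT_9([x, 0, ...]) = [1, 0.3079-3.2409i, -6.9645+1.6133i, 4.0000+6.9282i, 2.1566-2.9401i, 2.1566+2.9401i, 4.0000-6.9282i, -6.9645-1.6133i, 0.3079+3.2409i]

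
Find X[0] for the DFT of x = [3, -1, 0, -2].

X[0] = Σ(n=0 to 3) x[n] · ω_4^0 = Σ x[n]
= (3) + (-1) + (0) + (-2)

X[0] = 0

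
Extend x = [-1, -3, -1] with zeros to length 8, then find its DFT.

Original 3-point DFT: [-5, 1.0000+1.7321i, 1.0000-1.7321i]
Zero-padded 8-point DFT provides frequency interpolation.

DFT_8([x, 0, ...]) = [-5, -3.1213+3.1213i, 3i, 1.1213+1.1213i, 1, 1.1213-1.1213i, -3i, -3.1213-3.1213i]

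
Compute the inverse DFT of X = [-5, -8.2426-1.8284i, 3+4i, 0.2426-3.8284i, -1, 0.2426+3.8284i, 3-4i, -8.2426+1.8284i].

x[n] = (1/8) Σ(k=0 to 7) X[k] · e^(2πikn/8)

Computing each x[n]:
x[0] = -2
x[1] = -2
x[2] = -2
x[3] = 3
x[4] = 2
x[5] = -1
x[6] = -1
x[7] = -2

x = [-2, -2, -2, 3, 2, -1, -1, -2]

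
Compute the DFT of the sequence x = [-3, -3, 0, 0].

X[k] = Σ(n=0 to 3) x[n] · ω_4^(nk)
where ω_4 = e^(-2πi/4)

Computing each X[k]:
X[0] = -6
X[1] = -3+3i
X[2] = 0
X[3] = -3-3i

X = [-6, -3+3i, 0, -3-3i]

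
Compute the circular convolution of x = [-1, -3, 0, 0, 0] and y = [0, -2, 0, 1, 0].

(x ⊛ y)[n] = Σ(m=0 to 4) x[m] · y[(n-m) mod 5]

Computing each output sample:
(x ⊛ y)[0] = 0
(x ⊛ y)[1] = 2
(x ⊛ y)[2] = 6
(x ⊛ y)[3] = -1
(x ⊛ y)[4] = -3

x ⊛ y = [0, 2, 6, -1, -3]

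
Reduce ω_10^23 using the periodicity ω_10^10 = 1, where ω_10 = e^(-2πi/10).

Since ω_10^10 = 1, powers reduce modulo 10.
23 mod 10 = 3
So ω_10^23 = ω_10^3 = e^(-2πi·3/10)

ω_10^23 = ω_10^3 = -0.3090-0.9511i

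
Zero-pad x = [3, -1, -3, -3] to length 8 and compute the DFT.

Original 4-point DFT: [-4, 6-2i, 4, 6+2i]
Zero-padded 8-point DFT provides frequency interpolation.

DFT_8([x, 0, ...]) = [-4, 4.4142+5.8284i, 6-2i, 1.5858-0.1716i, 4, 1.5858+0.1716i, 6+2i, 4.4142-5.8284i]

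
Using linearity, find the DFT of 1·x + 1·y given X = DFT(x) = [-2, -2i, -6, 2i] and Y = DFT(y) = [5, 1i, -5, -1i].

By linearity: DFT(1x + 1y) = 1·DFT(x) + 1·DFT(y)
= 1·[-2, -2i, -6, 2i] + 1·[5, 1i, -5, -1i]

Computing element-wise:
Z[0] = 1·(-2) + 1·(5) = 3
Z[1] = 1·(-2i) + 1·(1i) = -1i
Z[2] = 1·(-6) + 1·(-5) = -11
Z[3] = 1·(2i) + 1·(-1i) = 1i

DFT(1x + 1y) = 1·X + 1·Y = [3, -1i, -11, 1i]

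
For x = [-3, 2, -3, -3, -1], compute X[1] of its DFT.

X[1] = Σ(n=0 to 4) x[n] · ω_5^(1n) where ω_5 = e^(-2πi/5)
= (-3)·ω_5^0 + (2)·ω_5^1 + (-3)·ω_5^2 + (-3)·ω_5^3 + (-1)·ω_5^4

X[1] = 2.1631-2.8532i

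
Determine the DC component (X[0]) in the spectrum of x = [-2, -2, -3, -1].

X[0] = Σ(n=0 to 3) x[n] · ω_4^0 = Σ x[n]
= (-2) + (-2) + (-3) + (-1)

X[0] = -8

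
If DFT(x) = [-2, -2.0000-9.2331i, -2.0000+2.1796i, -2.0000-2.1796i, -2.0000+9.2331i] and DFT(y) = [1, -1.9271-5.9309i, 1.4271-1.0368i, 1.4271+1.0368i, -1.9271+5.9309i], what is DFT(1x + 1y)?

By linearity: DFT(1x + 1y) = 1·DFT(x) + 1·DFT(y)
= 1·[-2, -2.0000-9.2331i, -2.0000+2.1796i, -2.0000-2.1796i, -2.0000+9.2331i] + 1·[1, -1.9271-5.9309i, 1.4271-1.0368i, 1.4271+1.0368i, -1.9271+5.9309i]

Computing element-wise:
Z[0] = 1·(-2) + 1·(1) = -1
Z[1] = 1·(-2.0000-9.2331i) + 1·(-1.9271-5.9309i) = -3.9271-15.1640i
Z[2] = 1·(-2.0000+2.1796i) + 1·(1.4271-1.0368i) = -0.5729+1.1428i
Z[3] = 1·(-2.0000-2.1796i) + 1·(1.4271+1.0368i) = -0.5729-1.1428i
Z[4] = 1·(-2.0000+9.2331i) + 1·(-1.9271+5.9309i) = -3.9271+15.1640i

DFT(1x + 1y) = 1·X + 1·Y = [-1, -3.9271-15.1640i, -0.5729+1.1428i, -0.5729-1.1428i, -3.9271+15.1640i]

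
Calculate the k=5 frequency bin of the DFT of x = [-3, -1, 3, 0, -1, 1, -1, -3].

X[5] = Σ(n=0 to 7) x[n] · ω_8^(5n) where ω_8 = e^(-2πi/8)
= (-3)·ω_8^0 + (-1)·ω_8^5 + (3)·ω_8^10 + (0)·ω_8^15 + (-1)·ω_8^20 + (1)·ω_8^25 + (-1)·ω_8^30 + (-3)·ω_8^35

X[5] = 1.5355-3.2929i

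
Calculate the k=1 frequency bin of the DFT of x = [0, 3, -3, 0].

X[1] = Σ(n=0 to 3) x[n] · ω_4^(1n) where ω_4 = e^(-2πi/4)
= (0)·ω_4^0 + (3)·ω_4^1 + (-3)·ω_4^2 + (0)·ω_4^3

X[1] = 3-3i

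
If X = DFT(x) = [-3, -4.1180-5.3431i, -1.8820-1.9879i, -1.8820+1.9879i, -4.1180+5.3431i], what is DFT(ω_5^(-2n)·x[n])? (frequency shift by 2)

Modulation property: DFT(ω_5^(-2n)·x[n]) = X[(k-2) mod 5], so circularly shift X by 2 positions.

X[k-2] = [-1.8820+1.9879i, -4.1180+5.3431i, -3, -4.1180-5.3431i, -1.8820-1.9879i]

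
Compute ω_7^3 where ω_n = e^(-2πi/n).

ω_7^3 = e^(-2πi·3/7)
= cos(-2π·3/7) + i·sin(-2π·3/7)
= cos(-6π/7) + i·sin(-6π/7)

ω_7^3 = cos(-6π/7) + i·sin(-6π/7) = -0.9010-0.4339i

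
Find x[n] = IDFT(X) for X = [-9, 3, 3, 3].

x[n] = (1/4) Σ(k=0 to 3) X[k] · e^(2πikn/4)

Computing each x[n]:
x[0] = 0
x[1] = -3
x[2] = -3
x[3] = -3

x = [0, -3, -3, -3]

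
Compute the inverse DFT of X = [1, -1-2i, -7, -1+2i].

x[n] = (1/4) Σ(k=0 to 3) X[k] · e^(2πikn/4)

Computing each x[n]:
x[0] = -2
x[1] = 3
x[2] = -1
x[3] = 1

x = [-2, 3, -1, 1]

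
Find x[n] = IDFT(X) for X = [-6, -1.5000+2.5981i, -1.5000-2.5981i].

x[n] = (1/3) Σ(k=0 to 2) X[k] · e^(2πikn/3)

Computing each x[n]:
x[0] = -3
x[1] = -3
x[2] = 0

x = [-3, -3, 0]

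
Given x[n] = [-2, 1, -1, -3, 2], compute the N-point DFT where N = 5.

X[k] = Σ(n=0 to 4) x[n] · ω_5^(nk)
where ω_5 = e^(-2πi/5)

Computing each X[k]:
X[0] = -3
X[1] = 2.1631-0.2245i
X[2] = -5.6631+2.4899i
X[3] = -5.6631-2.4899i
X[4] = 2.1631+0.2245i

X = [-3, 2.1631-0.2245i, -5.6631+2.4899i, -5.6631-2.4899i, 2.1631+0.2245i]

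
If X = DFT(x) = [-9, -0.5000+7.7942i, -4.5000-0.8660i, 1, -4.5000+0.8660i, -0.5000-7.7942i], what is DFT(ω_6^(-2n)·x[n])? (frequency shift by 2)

Modulation property: DFT(ω_6^(-2n)·x[n]) = X[(k-2) mod 6], so circularly shift X by 2 positions.

X[k-2] = [-4.5000+0.8660i, -0.5000-7.7942i, -9, -0.5000+7.7942i, -4.5000-0.8660i, 1]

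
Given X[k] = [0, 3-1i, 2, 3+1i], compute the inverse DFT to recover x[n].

x[n] = (1/4) Σ(k=0 to 3) X[k] · e^(2πikn/4)

Computing each x[n]:
x[0] = 2
x[1] = 0
x[2] = -1
x[3] = -1

x = [2, 0, -1, -1]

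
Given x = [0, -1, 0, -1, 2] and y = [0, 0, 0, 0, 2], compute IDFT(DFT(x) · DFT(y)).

(x ⊛ y)[n] = Σ(m=0 to 4) x[m] · y[(n-m) mod 5]

Computing each output sample:
(x ⊛ y)[0] = -2
(x ⊛ y)[1] = 0
(x ⊛ y)[2] = -2
(x ⊛ y)[3] = 4
(x ⊛ y)[4] = 0

x ⊛ y = [-2, 0, -2, 4, 0]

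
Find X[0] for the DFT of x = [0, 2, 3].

X[0] = Σ(n=0 to 2) x[n] · ω_3^0 = Σ x[n]
= (0) + (2) + (3)

X[0] = 5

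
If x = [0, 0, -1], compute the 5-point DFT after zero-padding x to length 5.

Original 3-point DFT: [-1, 0.5000-0.8660i, 0.5000+0.8660i]
Zero-padded 5-point DFT provides frequency interpolation.

DFT_5([x, 0, ...]) = [-1, 0.8090+0.5878i, -0.3090-0.9511i, -0.3090+0.9511i, 0.8090-0.5878i]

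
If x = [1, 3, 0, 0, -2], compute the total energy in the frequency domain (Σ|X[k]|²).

Parseval: Σ|x[n]|² = (1/N)Σ|X[k]|², so Σ|X[k]|² = N·Σ|x[n]|² = 5·14.0000

Σ|X[k]|² = N·Σ|x[n]|² = 5·14.0000 = 70.0000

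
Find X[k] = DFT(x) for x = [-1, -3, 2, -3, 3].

X[k] = Σ(n=0 to 4) x[n] · ω_5^(nk)
where ω_5 = e^(-2πi/5)

Computing each X[k]:
X[0] = -2
X[1] = -0.1910+2.7674i
X[2] = -1.3090+8.2820i
X[3] = -1.3090-8.2820i
X[4] = -0.1910-2.7674i

X = [-2, -0.1910+2.7674i, -1.3090+8.2820i, -1.3090-8.2820i, -0.1910-2.7674i]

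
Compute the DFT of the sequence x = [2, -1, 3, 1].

X[k] = Σ(n=0 to 3) x[n] · ω_4^(nk)
where ω_4 = e^(-2πi/4)

Computing each X[k]:
X[0] = 5
X[1] = -1+2i
X[2] = 5
X[3] = -1-2i

X = [5, -1+2i, 5, -1-2i]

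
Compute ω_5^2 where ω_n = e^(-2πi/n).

ω_5^2 = e^(-2πi·2/5)
= cos(-2π·2/5) + i·sin(-2π·2/5)
= cos(-4π/5) + i·sin(-4π/5)

ω_5^2 = cos(-4π/5) + i·sin(-4π/5) = -0.8090-0.5878i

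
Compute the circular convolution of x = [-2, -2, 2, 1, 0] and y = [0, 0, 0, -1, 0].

(x ⊛ y)[n] = Σ(m=0 to 4) x[m] · y[(n-m) mod 5]

Computing each output sample:
(x ⊛ y)[0] = -2
(x ⊛ y)[1] = -1
(x ⊛ y)[2] = 0
(x ⊛ y)[3] = 2
(x ⊛ y)[4] = 2

x ⊛ y = [-2, -1, 0, 2, 2]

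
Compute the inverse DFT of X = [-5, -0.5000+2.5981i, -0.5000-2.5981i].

x[n] = (1/3) Σ(k=0 to 2) X[k] · e^(2πikn/3)

Computing each x[n]:
x[0] = -2
x[1] = -3
x[2] = 0

x = [-2, -3, 0]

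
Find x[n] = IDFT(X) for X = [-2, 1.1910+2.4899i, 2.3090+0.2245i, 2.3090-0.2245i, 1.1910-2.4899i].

x[n] = (1/5) Σ(k=0 to 4) X[k] · e^(2πikn/5)

Computing each x[n]:
x[0] = 1
x[1] = -2
x[2] = -1
x[3] = 0
x[4] = 0

x = [1, -2, -1, 0, 0]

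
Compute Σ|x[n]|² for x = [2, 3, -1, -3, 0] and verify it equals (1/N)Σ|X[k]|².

Time domain:
Σ|x[n]|² = |2|² + |3|² + |-1|² + |-3|² + |0|² = 23.0000

Frequency domain:
(1/5)Σ|X[k]|² = (1/5)(|1|² + |6.1631-4.0287i|² + |-1.6631+0.1388i|² + |-1.6631-0.1388i|² + |6.1631+4.0287i|²) = (1/5)·115.0000 = 23.0000

Both sides agree, confirming Parseval's theorem.

Σ|x[n]|² = (1/N)Σ|X[k]|² = 23.0000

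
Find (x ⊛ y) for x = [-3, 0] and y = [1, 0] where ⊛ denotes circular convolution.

(x ⊛ y)[n] = Σ(m=0 to 1) x[m] · y[(n-m) mod 2]

Computing each output sample:
(x ⊛ y)[0] = -3
(x ⊛ y)[1] = 0

x ⊛ y = [-3, 0]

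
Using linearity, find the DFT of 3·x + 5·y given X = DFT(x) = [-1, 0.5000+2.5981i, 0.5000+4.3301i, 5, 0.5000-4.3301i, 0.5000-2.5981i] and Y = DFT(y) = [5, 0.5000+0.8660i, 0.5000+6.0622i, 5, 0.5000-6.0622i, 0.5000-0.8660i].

By linearity: DFT(3x + 5y) = 3·DFT(x) + 5·DFT(y)
= 3·[-1, 0.5000+2.5981i, 0.5000+4.3301i, 5, 0.5000-4.3301i, 0.5000-2.5981i] + 5·[5, 0.5000+0.8660i, 0.5000+6.0622i, 5, 0.5000-6.0622i, 0.5000-0.8660i]

Computing element-wise:
Z[0] = 3·(-1) + 5·(5) = 22
Z[1] = 3·(0.5000+2.5981i) + 5·(0.5000+0.8660i) = 4.0000+12.1243i
Z[2] = 3·(0.5000+4.3301i) + 5·(0.5000+6.0622i) = 4.0000+43.3013i
Z[3] = 3·(5) + 5·(5) = 40
Z[4] = 3·(0.5000-4.3301i) + 5·(0.5000-6.0622i) = 4.0000-43.3013i
Z[5] = 3·(0.5000-2.5981i) + 5·(0.5000-0.8660i) = 4.0000-12.1243i

DFT(3x + 5y) = 3·X + 5·Y = [22, 4.0000+12.1243i, 4.0000+43.3013i, 40, 4.0000-43.3013i, 4.0000-12.1243i]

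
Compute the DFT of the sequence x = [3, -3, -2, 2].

X[k] = Σ(n=0 to 3) x[n] · ω_4^(nk)
where ω_4 = e^(-2πi/4)

Computing each X[k]:
X[0] = 0
X[1] = 5+5i
X[2] = 2
X[3] = 5-5i

X = [0, 5+5i, 2, 5-5i]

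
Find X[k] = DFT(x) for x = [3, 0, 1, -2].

X[k] = Σ(n=0 to 3) x[n] · ω_4^(nk)
where ω_4 = e^(-2πi/4)

Computing each X[k]:
X[0] = 2
X[1] = 2-2i
X[2] = 6
X[3] = 2+2i

X = [2, 2-2i, 6, 2+2i]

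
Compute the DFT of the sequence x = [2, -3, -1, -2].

X[k] = Σ(n=0 to 3) x[n] · ω_4^(nk)
where ω_4 = e^(-2πi/4)

Computing each X[k]:
X[0] = -4
X[1] = 3+1i
X[2] = 6
X[3] = 3-1i

X = [-4, 3+1i, 6, 3-1i]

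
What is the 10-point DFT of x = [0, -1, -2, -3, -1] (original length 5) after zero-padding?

Original 5-point DFT: [-7, 3.4271-0.5878i, 0.0729+0.9511i, 0.0729-0.9511i, 3.4271+0.5878i]
Zero-padded 10-point DFT provides frequency interpolation.

DFT_10([x, 0, ...]) = [-7, 0.3090+5.9309i, 3.4271-0.5878i, -0.8090-1.0368i, 0.0729+0.9511i, 1, 0.0729-0.9511i, -0.8090+1.0368i, 3.4271+0.5878i, 0.3090-5.9309i]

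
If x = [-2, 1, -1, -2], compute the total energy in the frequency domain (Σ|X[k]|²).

Parseval: Σ|x[n]|² = (1/N)Σ|X[k]|², so Σ|X[k]|² = N·Σ|x[n]|² = 4·10.0000

Σ|X[k]|² = N·Σ|x[n]|² = 4·10.0000 = 40.0000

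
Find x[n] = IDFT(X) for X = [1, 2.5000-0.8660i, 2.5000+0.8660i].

x[n] = (1/3) Σ(k=0 to 2) X[k] · e^(2πikn/3)

Computing each x[n]:
x[0] = 2
x[1] = 0
x[2] = -1

x = [2, 0, -1]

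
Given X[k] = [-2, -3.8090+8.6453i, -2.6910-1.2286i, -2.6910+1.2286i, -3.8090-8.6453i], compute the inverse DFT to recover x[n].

x[n] = (1/5) Σ(k=0 to 4) X[k] · e^(2πikn/5)

Computing each x[n]:
x[0] = -3
x[1] = -3
x[2] = -2
x[3] = 3
x[4] = 3

x = [-3, -3, -2, 3, 3]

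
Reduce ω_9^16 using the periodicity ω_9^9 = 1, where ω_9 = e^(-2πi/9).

Since ω_9^9 = 1, powers reduce modulo 9.
16 mod 9 = 7
So ω_9^16 = ω_9^7 = e^(-2πi·7/9)

ω_9^16 = ω_9^7 = 0.1736+0.9848i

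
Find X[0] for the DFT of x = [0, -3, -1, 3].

X[0] = Σ(n=0 to 3) x[n] · ω_4^0 = Σ x[n]
= (0) + (-3) + (-1) + (3)

X[0] = -1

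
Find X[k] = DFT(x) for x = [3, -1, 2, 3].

X[k] = Σ(n=0 to 3) x[n] · ω_4^(nk)
where ω_4 = e^(-2πi/4)

Computing each X[k]:
X[0] = 7
X[1] = 1+4i
X[2] = 3
X[3] = 1-4i

X = [7, 1+4i, 3, 1-4i]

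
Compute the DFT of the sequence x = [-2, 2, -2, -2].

X[k] = Σ(n=0 to 3) x[n] · ω_4^(nk)
where ω_4 = e^(-2πi/4)

Computing each X[k]:
X[0] = -4
X[1] = -4i
X[2] = -4
X[3] = 4i

X = [-4, -4i, -4, 4i]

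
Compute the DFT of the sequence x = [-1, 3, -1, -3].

X[k] = Σ(n=0 to 3) x[n] · ω_4^(nk)
where ω_4 = e^(-2πi/4)

Computing each X[k]:
X[0] = -2
X[1] = -6i
X[2] = -2
X[3] = 6i

X = [-2, -6i, -2, 6i]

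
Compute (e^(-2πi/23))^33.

Since ω_23^23 = 1, powers reduce modulo 23.
33 mod 23 = 10
So ω_23^33 = ω_23^10 = e^(-2πi·10/23)

ω_23^33 = ω_23^10 = -0.9172-0.3984i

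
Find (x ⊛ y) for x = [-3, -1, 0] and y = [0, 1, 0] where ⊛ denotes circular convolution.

(x ⊛ y)[n] = Σ(m=0 to 2) x[m] · y[(n-m) mod 3]

Computing each output sample:
(x ⊛ y)[0] = 0
(x ⊛ y)[1] = -3
(x ⊛ y)[2] = -1

x ⊛ y = [0, -3, -1]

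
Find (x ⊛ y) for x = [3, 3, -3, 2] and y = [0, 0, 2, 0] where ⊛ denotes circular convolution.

(x ⊛ y)[n] = Σ(m=0 to 3) x[m] · y[(n-m) mod 4]

Computing each output sample:
(x ⊛ y)[0] = -6
(x ⊛ y)[1] = 4
(x ⊛ y)[2] = 6
(x ⊛ y)[3] = 6

x ⊛ y = [-6, 4, 6, 6]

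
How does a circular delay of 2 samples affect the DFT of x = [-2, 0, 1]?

Time shift by 2: X_shifted[k] = ω_3^(2k) · X[k]
Shifted x = [0, 1, -2]

DFT(x[n-2]) = [-1, 0.5000-2.5981i, 0.5000+2.5981i]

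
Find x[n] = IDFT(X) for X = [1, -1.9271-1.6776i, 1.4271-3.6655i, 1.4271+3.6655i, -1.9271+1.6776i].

x[n] = (1/5) Σ(k=0 to 4) X[k] · e^(2πikn/5)

Computing each x[n]:
x[0] = 0
x[1] = 1
x[2] = 0
x[3] = 2
x[4] = -2

x = [0, 1, 0, 2, -2]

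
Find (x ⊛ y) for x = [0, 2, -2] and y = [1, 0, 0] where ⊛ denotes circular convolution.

(x ⊛ y)[n] = Σ(m=0 to 2) x[m] · y[(n-m) mod 3]

Computing each output sample:
(x ⊛ y)[0] = 0
(x ⊛ y)[1] = 2
(x ⊛ y)[2] = -2

x ⊛ y = [0, 2, -2]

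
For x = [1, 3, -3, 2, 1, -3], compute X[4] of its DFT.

X[4] = Σ(n=0 to 5) x[n] · ω_6^(4n) where ω_6 = e^(-2πi/6)
= (1)·ω_6^0 + (3)·ω_6^4 + (-3)·ω_6^8 + (2)·ω_6^12 + (1)·ω_6^16 + (-3)·ω_6^20

X[4] = 4.0000+8.6603i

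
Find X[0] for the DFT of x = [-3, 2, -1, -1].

X[0] = Σ(n=0 to 3) x[n] · ω_4^0 = Σ x[n]
= (-3) + (2) + (-1) + (-1)

X[0] = -3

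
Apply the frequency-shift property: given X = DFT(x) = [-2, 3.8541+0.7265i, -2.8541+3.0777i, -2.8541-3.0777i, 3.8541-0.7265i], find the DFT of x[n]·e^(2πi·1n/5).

Modulation property: DFT(ω_5^(-1n)·x[n]) = X[(k-1) mod 5], so circularly shift X by 1 positions.

X[k-1] = [3.8541-0.7265i, -2, 3.8541+0.7265i, -2.8541+3.0777i, -2.8541-3.0777i]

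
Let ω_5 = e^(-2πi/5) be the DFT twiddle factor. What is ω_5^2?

ω_5^2 = e^(-2πi·2/5)
= cos(-2π·2/5) + i·sin(-2π·2/5)
= cos(-4π/5) + i·sin(-4π/5)

ω_5^2 = cos(-4π/5) + i·sin(-4π/5) = -0.8090-0.5878i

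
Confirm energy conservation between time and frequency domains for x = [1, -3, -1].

Time domain:
Σ|x[n]|² = |1|² + |-3|² + |-1|² = 11.0000

Frequency domain:
(1/3)Σ|X[k]|² = (1/3)(|-3|² + |3.0000+1.7321i|² + |3.0000-1.7321i|²) = (1/3)·33.0000 = 11.0000

Both sides agree, confirming Parseval's theorem.

Σ|x[n]|² = (1/N)Σ|X[k]|² = 11.0000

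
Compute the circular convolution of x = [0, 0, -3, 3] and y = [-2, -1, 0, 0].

(x ⊛ y)[n] = Σ(m=0 to 3) x[m] · y[(n-m) mod 4]

Computing each output sample:
(x ⊛ y)[0] = -3
(x ⊛ y)[1] = 0
(x ⊛ y)[2] = 6
(x ⊛ y)[3] = -3

x ⊛ y = [-3, 0, 6, -3]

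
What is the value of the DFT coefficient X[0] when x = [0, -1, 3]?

X[0] = Σ(n=0 to 2) x[n] · ω_3^0 = Σ x[n]
= (0) + (-1) + (3)

X[0] = 2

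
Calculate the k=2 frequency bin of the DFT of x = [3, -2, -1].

X[2] = Σ(n=0 to 2) x[n] · ω_3^(2n) where ω_3 = e^(-2πi/3)
= (3)·ω_3^0 + (-2)·ω_3^2 + (-1)·ω_3^4

X[2] = 4.5000-0.8660i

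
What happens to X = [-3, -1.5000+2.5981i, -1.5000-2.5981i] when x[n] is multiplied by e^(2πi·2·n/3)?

Modulation property: DFT(ω_3^(-2n)·x[n]) = X[(k-2) mod 3], so circularly shift X by 2 positions.

X[k-2] = [-1.5000+2.5981i, -1.5000-2.5981i, -3]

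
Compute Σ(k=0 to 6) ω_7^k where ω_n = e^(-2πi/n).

Sum of all nth roots of unity equals 0 for n > 1 (geometric series with r ≠ 1).

0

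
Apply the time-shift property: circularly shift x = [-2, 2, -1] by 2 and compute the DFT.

Time shift by 2: X_shifted[k] = ω_3^(2k) · X[k]
Shifted x = [2, -1, -2]

DFT(x[n-2]) = [-1, 3.5000-0.8660i, 3.5000+0.8660i]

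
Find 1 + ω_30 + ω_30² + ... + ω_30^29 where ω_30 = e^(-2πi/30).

Sum of all nth roots of unity equals 0 for n > 1 (geometric series with r ≠ 1).

0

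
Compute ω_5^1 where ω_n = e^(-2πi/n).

ω_5^1 = e^(-2πi·1/5)
= cos(-2π·1/5) + i·sin(-2π·1/5)
= cos(-2π/5) + i·sin(-2π/5)

ω_5^1 = cos(-2π/5) + i·sin(-2π/5) = 0.3090-0.9511i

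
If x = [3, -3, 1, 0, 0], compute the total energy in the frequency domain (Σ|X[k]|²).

Parseval: Σ|x[n]|² = (1/N)Σ|X[k]|², so Σ|X[k]|² = N·Σ|x[n]|² = 5·19.0000

Σ|X[k]|² = N·Σ|x[n]|² = 5·19.0000 = 95.0000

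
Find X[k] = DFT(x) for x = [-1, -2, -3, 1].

X[k] = Σ(n=0 to 3) x[n] · ω_4^(nk)
where ω_4 = e^(-2πi/4)

Computing each X[k]:
X[0] = -5
X[1] = 2+3i
X[2] = -3
X[3] = 2-3i

X = [-5, 2+3i, -3, 2-3i]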